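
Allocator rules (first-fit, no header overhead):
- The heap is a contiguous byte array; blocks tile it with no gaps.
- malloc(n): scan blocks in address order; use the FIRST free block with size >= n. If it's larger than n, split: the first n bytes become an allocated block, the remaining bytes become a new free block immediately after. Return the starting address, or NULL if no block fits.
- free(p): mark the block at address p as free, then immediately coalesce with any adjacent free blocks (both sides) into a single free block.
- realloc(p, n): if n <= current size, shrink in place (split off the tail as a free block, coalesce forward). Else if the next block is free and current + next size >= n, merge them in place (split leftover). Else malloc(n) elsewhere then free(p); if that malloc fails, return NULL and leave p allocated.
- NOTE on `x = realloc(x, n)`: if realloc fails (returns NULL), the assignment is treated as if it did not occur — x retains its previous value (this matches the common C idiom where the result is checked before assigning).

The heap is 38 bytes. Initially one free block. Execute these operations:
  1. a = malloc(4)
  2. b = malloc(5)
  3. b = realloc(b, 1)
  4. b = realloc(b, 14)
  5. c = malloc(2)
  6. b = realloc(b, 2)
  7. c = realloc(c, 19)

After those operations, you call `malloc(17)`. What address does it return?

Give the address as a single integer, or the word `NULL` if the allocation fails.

Answer: NULL

Derivation:
Op 1: a = malloc(4) -> a = 0; heap: [0-3 ALLOC][4-37 FREE]
Op 2: b = malloc(5) -> b = 4; heap: [0-3 ALLOC][4-8 ALLOC][9-37 FREE]
Op 3: b = realloc(b, 1) -> b = 4; heap: [0-3 ALLOC][4-4 ALLOC][5-37 FREE]
Op 4: b = realloc(b, 14) -> b = 4; heap: [0-3 ALLOC][4-17 ALLOC][18-37 FREE]
Op 5: c = malloc(2) -> c = 18; heap: [0-3 ALLOC][4-17 ALLOC][18-19 ALLOC][20-37 FREE]
Op 6: b = realloc(b, 2) -> b = 4; heap: [0-3 ALLOC][4-5 ALLOC][6-17 FREE][18-19 ALLOC][20-37 FREE]
Op 7: c = realloc(c, 19) -> c = 18; heap: [0-3 ALLOC][4-5 ALLOC][6-17 FREE][18-36 ALLOC][37-37 FREE]
malloc(17): first-fit scan over [0-3 ALLOC][4-5 ALLOC][6-17 FREE][18-36 ALLOC][37-37 FREE] -> NULL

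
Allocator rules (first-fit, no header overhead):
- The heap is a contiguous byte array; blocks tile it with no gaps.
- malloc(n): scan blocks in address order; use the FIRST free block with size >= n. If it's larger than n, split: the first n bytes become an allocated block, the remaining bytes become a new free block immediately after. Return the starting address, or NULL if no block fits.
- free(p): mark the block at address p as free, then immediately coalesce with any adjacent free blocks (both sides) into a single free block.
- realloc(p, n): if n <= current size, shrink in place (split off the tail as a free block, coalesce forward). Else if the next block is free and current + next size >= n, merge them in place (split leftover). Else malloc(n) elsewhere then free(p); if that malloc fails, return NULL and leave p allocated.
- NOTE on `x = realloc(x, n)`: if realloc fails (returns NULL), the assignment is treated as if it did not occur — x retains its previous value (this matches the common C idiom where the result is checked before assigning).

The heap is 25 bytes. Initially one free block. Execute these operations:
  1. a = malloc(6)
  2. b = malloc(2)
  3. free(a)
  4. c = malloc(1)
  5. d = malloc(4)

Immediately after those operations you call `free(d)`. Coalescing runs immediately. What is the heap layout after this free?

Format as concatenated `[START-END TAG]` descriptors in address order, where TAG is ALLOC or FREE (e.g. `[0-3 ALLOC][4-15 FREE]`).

Answer: [0-0 ALLOC][1-5 FREE][6-7 ALLOC][8-24 FREE]

Derivation:
Op 1: a = malloc(6) -> a = 0; heap: [0-5 ALLOC][6-24 FREE]
Op 2: b = malloc(2) -> b = 6; heap: [0-5 ALLOC][6-7 ALLOC][8-24 FREE]
Op 3: free(a) -> (freed a); heap: [0-5 FREE][6-7 ALLOC][8-24 FREE]
Op 4: c = malloc(1) -> c = 0; heap: [0-0 ALLOC][1-5 FREE][6-7 ALLOC][8-24 FREE]
Op 5: d = malloc(4) -> d = 1; heap: [0-0 ALLOC][1-4 ALLOC][5-5 FREE][6-7 ALLOC][8-24 FREE]
free(d): d = 1 -> block [1-4 ALLOC]; mark free, coalesce with adjacent free neighbors -> [0-0 ALLOC][1-5 FREE][6-7 ALLOC][8-24 FREE]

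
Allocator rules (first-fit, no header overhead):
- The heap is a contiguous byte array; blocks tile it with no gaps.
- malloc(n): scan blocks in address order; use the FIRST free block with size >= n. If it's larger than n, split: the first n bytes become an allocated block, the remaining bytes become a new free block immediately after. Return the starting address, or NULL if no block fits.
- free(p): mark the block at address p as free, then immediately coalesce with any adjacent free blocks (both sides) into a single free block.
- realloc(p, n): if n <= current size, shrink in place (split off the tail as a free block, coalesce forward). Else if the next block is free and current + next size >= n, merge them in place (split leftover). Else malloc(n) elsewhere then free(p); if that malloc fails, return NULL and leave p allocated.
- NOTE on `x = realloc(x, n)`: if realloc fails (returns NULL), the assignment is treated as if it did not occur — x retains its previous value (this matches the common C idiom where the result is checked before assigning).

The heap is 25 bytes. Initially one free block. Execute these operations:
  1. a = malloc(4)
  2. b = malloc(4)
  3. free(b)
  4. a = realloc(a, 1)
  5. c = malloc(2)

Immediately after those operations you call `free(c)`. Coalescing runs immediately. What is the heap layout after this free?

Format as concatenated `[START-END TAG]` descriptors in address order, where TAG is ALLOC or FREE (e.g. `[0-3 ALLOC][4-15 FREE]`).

Op 1: a = malloc(4) -> a = 0; heap: [0-3 ALLOC][4-24 FREE]
Op 2: b = malloc(4) -> b = 4; heap: [0-3 ALLOC][4-7 ALLOC][8-24 FREE]
Op 3: free(b) -> (freed b); heap: [0-3 ALLOC][4-24 FREE]
Op 4: a = realloc(a, 1) -> a = 0; heap: [0-0 ALLOC][1-24 FREE]
Op 5: c = malloc(2) -> c = 1; heap: [0-0 ALLOC][1-2 ALLOC][3-24 FREE]
free(c): c = 1 -> block [1-2 ALLOC]; mark free, coalesce with adjacent free neighbors -> [0-0 ALLOC][1-24 FREE]

Answer: [0-0 ALLOC][1-24 FREE]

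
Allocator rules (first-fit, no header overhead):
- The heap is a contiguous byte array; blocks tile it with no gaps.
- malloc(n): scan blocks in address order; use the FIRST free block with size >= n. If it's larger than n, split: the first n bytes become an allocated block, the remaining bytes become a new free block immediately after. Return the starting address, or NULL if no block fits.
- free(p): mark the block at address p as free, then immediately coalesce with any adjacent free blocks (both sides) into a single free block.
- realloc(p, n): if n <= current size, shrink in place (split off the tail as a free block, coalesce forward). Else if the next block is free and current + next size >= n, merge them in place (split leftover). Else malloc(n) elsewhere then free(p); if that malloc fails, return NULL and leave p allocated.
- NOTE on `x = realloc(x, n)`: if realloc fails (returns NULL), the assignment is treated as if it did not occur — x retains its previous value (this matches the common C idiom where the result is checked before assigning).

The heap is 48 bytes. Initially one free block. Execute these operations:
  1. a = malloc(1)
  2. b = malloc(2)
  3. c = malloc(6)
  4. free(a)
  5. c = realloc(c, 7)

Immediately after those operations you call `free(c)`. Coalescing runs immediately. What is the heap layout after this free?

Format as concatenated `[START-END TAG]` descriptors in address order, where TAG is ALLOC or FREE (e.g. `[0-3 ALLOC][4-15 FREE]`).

Op 1: a = malloc(1) -> a = 0; heap: [0-0 ALLOC][1-47 FREE]
Op 2: b = malloc(2) -> b = 1; heap: [0-0 ALLOC][1-2 ALLOC][3-47 FREE]
Op 3: c = malloc(6) -> c = 3; heap: [0-0 ALLOC][1-2 ALLOC][3-8 ALLOC][9-47 FREE]
Op 4: free(a) -> (freed a); heap: [0-0 FREE][1-2 ALLOC][3-8 ALLOC][9-47 FREE]
Op 5: c = realloc(c, 7) -> c = 3; heap: [0-0 FREE][1-2 ALLOC][3-9 ALLOC][10-47 FREE]
free(c): c = 3 -> block [3-9 ALLOC]; mark free, coalesce with adjacent free neighbors -> [0-0 FREE][1-2 ALLOC][3-47 FREE]

Answer: [0-0 FREE][1-2 ALLOC][3-47 FREE]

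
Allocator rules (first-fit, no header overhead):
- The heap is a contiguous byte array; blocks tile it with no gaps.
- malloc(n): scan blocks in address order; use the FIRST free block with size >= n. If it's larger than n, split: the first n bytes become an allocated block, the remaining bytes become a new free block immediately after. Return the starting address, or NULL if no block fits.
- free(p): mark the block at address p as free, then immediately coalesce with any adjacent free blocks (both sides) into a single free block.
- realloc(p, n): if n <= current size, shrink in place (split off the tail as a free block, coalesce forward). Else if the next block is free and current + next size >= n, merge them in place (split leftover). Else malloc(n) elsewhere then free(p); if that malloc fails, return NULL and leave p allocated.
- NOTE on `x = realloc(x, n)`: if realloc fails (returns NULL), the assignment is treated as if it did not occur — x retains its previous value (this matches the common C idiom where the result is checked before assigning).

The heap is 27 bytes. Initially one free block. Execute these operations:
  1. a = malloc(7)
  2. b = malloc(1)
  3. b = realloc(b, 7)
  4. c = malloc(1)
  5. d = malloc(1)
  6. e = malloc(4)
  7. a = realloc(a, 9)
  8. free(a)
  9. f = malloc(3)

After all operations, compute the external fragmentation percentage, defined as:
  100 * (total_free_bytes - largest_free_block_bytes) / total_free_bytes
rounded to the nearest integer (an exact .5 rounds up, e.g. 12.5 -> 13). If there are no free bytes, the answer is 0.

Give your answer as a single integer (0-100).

Op 1: a = malloc(7) -> a = 0; heap: [0-6 ALLOC][7-26 FREE]
Op 2: b = malloc(1) -> b = 7; heap: [0-6 ALLOC][7-7 ALLOC][8-26 FREE]
Op 3: b = realloc(b, 7) -> b = 7; heap: [0-6 ALLOC][7-13 ALLOC][14-26 FREE]
Op 4: c = malloc(1) -> c = 14; heap: [0-6 ALLOC][7-13 ALLOC][14-14 ALLOC][15-26 FREE]
Op 5: d = malloc(1) -> d = 15; heap: [0-6 ALLOC][7-13 ALLOC][14-14 ALLOC][15-15 ALLOC][16-26 FREE]
Op 6: e = malloc(4) -> e = 16; heap: [0-6 ALLOC][7-13 ALLOC][14-14 ALLOC][15-15 ALLOC][16-19 ALLOC][20-26 FREE]
Op 7: a = realloc(a, 9) -> NULL (a unchanged); heap: [0-6 ALLOC][7-13 ALLOC][14-14 ALLOC][15-15 ALLOC][16-19 ALLOC][20-26 FREE]
Op 8: free(a) -> (freed a); heap: [0-6 FREE][7-13 ALLOC][14-14 ALLOC][15-15 ALLOC][16-19 ALLOC][20-26 FREE]
Op 9: f = malloc(3) -> f = 0; heap: [0-2 ALLOC][3-6 FREE][7-13 ALLOC][14-14 ALLOC][15-15 ALLOC][16-19 ALLOC][20-26 FREE]
Free blocks: [4 7] total_free=11 largest=7 -> 100*(11-7)/11 = 400/11 ≈ 36.364 -> rounds to 36

Answer: 36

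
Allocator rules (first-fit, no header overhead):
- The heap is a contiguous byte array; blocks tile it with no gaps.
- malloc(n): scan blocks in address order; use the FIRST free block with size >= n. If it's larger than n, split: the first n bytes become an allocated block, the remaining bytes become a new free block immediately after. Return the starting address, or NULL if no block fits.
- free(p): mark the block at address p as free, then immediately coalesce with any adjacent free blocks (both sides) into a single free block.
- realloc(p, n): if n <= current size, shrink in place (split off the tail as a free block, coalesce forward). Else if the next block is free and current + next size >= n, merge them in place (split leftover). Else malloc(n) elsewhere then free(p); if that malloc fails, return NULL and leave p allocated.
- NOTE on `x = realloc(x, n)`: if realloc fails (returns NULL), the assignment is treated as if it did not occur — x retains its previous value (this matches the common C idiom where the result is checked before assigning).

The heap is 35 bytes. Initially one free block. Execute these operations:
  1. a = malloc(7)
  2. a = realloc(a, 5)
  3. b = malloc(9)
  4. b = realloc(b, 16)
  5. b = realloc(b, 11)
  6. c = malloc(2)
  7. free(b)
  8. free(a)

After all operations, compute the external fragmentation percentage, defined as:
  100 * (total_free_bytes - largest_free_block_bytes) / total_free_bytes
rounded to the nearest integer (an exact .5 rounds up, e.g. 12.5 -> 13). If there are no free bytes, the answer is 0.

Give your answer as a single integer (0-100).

Answer: 48

Derivation:
Op 1: a = malloc(7) -> a = 0; heap: [0-6 ALLOC][7-34 FREE]
Op 2: a = realloc(a, 5) -> a = 0; heap: [0-4 ALLOC][5-34 FREE]
Op 3: b = malloc(9) -> b = 5; heap: [0-4 ALLOC][5-13 ALLOC][14-34 FREE]
Op 4: b = realloc(b, 16) -> b = 5; heap: [0-4 ALLOC][5-20 ALLOC][21-34 FREE]
Op 5: b = realloc(b, 11) -> b = 5; heap: [0-4 ALLOC][5-15 ALLOC][16-34 FREE]
Op 6: c = malloc(2) -> c = 16; heap: [0-4 ALLOC][5-15 ALLOC][16-17 ALLOC][18-34 FREE]
Op 7: free(b) -> (freed b); heap: [0-4 ALLOC][5-15 FREE][16-17 ALLOC][18-34 FREE]
Op 8: free(a) -> (freed a); heap: [0-15 FREE][16-17 ALLOC][18-34 FREE]
Free blocks: [16 17] total_free=33 largest=17 -> 100*(33-17)/33 = 1600/33 ≈ 48.485 -> rounds to 48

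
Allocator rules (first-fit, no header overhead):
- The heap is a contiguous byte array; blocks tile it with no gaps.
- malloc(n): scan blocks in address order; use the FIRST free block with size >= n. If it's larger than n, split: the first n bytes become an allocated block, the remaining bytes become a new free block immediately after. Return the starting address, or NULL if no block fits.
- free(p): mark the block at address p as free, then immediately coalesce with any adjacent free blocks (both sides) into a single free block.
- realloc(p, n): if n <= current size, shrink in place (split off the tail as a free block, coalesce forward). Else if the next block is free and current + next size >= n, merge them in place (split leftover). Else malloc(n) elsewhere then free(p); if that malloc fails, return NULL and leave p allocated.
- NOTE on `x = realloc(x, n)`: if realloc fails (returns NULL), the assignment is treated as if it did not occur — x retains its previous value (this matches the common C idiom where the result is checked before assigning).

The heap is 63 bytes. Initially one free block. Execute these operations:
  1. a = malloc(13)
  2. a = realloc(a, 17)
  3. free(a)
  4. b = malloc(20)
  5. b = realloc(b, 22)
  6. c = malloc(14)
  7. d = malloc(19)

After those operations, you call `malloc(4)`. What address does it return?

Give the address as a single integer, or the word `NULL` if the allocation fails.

Op 1: a = malloc(13) -> a = 0; heap: [0-12 ALLOC][13-62 FREE]
Op 2: a = realloc(a, 17) -> a = 0; heap: [0-16 ALLOC][17-62 FREE]
Op 3: free(a) -> (freed a); heap: [0-62 FREE]
Op 4: b = malloc(20) -> b = 0; heap: [0-19 ALLOC][20-62 FREE]
Op 5: b = realloc(b, 22) -> b = 0; heap: [0-21 ALLOC][22-62 FREE]
Op 6: c = malloc(14) -> c = 22; heap: [0-21 ALLOC][22-35 ALLOC][36-62 FREE]
Op 7: d = malloc(19) -> d = 36; heap: [0-21 ALLOC][22-35 ALLOC][36-54 ALLOC][55-62 FREE]
malloc(4): first-fit scan over [0-21 ALLOC][22-35 ALLOC][36-54 ALLOC][55-62 FREE] -> 55

Answer: 55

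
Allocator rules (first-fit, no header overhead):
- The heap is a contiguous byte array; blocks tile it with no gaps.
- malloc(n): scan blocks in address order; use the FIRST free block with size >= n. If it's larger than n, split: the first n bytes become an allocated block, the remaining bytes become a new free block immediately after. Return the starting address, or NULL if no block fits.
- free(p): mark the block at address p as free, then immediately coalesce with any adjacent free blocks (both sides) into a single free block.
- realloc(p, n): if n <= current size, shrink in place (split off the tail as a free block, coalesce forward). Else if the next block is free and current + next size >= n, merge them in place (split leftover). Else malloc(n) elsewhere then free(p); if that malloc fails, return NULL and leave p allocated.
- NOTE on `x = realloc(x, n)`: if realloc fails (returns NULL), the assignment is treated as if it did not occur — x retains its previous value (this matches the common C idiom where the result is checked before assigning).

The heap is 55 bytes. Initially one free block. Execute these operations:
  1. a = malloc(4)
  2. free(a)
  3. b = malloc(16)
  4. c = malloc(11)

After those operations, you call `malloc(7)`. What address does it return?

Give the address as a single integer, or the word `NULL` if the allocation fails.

Answer: 27

Derivation:
Op 1: a = malloc(4) -> a = 0; heap: [0-3 ALLOC][4-54 FREE]
Op 2: free(a) -> (freed a); heap: [0-54 FREE]
Op 3: b = malloc(16) -> b = 0; heap: [0-15 ALLOC][16-54 FREE]
Op 4: c = malloc(11) -> c = 16; heap: [0-15 ALLOC][16-26 ALLOC][27-54 FREE]
malloc(7): first-fit scan over [0-15 ALLOC][16-26 ALLOC][27-54 FREE] -> 27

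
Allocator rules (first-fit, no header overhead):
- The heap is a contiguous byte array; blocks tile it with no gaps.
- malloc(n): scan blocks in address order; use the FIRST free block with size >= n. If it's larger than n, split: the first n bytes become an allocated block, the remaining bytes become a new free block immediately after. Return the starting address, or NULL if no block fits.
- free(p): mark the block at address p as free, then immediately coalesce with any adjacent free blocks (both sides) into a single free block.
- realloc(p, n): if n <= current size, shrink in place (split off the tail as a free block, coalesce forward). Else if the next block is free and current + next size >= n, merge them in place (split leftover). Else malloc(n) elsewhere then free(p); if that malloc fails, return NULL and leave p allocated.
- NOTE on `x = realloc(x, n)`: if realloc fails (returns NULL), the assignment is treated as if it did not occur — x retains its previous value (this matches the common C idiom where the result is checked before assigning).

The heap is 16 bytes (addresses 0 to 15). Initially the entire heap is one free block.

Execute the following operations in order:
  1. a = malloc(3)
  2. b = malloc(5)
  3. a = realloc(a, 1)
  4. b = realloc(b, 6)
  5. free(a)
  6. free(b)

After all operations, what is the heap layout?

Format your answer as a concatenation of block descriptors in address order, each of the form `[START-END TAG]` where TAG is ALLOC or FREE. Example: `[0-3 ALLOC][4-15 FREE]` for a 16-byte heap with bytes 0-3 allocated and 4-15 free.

Op 1: a = malloc(3) -> a = 0; heap: [0-2 ALLOC][3-15 FREE]
Op 2: b = malloc(5) -> b = 3; heap: [0-2 ALLOC][3-7 ALLOC][8-15 FREE]
Op 3: a = realloc(a, 1) -> a = 0; heap: [0-0 ALLOC][1-2 FREE][3-7 ALLOC][8-15 FREE]
Op 4: b = realloc(b, 6) -> b = 3; heap: [0-0 ALLOC][1-2 FREE][3-8 ALLOC][9-15 FREE]
Op 5: free(a) -> (freed a); heap: [0-2 FREE][3-8 ALLOC][9-15 FREE]
Op 6: free(b) -> (freed b); heap: [0-15 FREE]

Answer: [0-15 FREE]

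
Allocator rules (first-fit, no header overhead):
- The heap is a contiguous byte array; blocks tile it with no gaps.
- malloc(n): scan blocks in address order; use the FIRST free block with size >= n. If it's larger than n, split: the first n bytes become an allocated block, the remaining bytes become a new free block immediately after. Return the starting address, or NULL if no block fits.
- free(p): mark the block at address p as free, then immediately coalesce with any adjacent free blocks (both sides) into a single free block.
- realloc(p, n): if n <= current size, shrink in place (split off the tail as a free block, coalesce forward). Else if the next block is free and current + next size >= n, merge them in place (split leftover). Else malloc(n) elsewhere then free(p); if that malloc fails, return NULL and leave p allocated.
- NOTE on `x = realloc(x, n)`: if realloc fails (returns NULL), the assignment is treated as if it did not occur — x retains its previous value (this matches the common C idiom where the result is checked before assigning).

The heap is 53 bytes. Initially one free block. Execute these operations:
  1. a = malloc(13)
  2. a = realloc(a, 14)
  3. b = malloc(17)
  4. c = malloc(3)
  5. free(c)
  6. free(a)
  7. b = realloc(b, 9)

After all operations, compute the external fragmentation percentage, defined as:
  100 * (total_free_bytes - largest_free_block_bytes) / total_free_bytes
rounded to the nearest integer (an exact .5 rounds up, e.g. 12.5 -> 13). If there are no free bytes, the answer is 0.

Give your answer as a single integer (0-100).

Op 1: a = malloc(13) -> a = 0; heap: [0-12 ALLOC][13-52 FREE]
Op 2: a = realloc(a, 14) -> a = 0; heap: [0-13 ALLOC][14-52 FREE]
Op 3: b = malloc(17) -> b = 14; heap: [0-13 ALLOC][14-30 ALLOC][31-52 FREE]
Op 4: c = malloc(3) -> c = 31; heap: [0-13 ALLOC][14-30 ALLOC][31-33 ALLOC][34-52 FREE]
Op 5: free(c) -> (freed c); heap: [0-13 ALLOC][14-30 ALLOC][31-52 FREE]
Op 6: free(a) -> (freed a); heap: [0-13 FREE][14-30 ALLOC][31-52 FREE]
Op 7: b = realloc(b, 9) -> b = 14; heap: [0-13 FREE][14-22 ALLOC][23-52 FREE]
Free blocks: [14 30] total_free=44 largest=30 -> 100*(44-30)/44 = 1400/44 ≈ 31.818 -> rounds to 32

Answer: 32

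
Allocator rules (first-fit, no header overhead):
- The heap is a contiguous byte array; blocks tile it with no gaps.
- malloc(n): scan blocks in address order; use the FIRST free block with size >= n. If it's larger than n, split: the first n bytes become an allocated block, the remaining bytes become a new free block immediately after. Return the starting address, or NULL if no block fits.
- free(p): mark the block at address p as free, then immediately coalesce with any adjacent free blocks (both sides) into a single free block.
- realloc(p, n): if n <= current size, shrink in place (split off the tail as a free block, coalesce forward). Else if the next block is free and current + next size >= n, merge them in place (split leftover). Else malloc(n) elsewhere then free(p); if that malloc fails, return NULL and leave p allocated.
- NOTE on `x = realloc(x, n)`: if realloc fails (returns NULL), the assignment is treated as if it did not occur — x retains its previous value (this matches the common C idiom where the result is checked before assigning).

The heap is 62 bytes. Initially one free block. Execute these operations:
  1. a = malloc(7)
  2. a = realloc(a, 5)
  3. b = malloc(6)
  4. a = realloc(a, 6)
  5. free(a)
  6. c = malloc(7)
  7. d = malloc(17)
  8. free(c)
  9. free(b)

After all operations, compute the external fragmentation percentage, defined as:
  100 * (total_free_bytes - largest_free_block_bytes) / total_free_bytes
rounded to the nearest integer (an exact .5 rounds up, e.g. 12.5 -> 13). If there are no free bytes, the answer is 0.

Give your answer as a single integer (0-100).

Answer: 40

Derivation:
Op 1: a = malloc(7) -> a = 0; heap: [0-6 ALLOC][7-61 FREE]
Op 2: a = realloc(a, 5) -> a = 0; heap: [0-4 ALLOC][5-61 FREE]
Op 3: b = malloc(6) -> b = 5; heap: [0-4 ALLOC][5-10 ALLOC][11-61 FREE]
Op 4: a = realloc(a, 6) -> a = 11; heap: [0-4 FREE][5-10 ALLOC][11-16 ALLOC][17-61 FREE]
Op 5: free(a) -> (freed a); heap: [0-4 FREE][5-10 ALLOC][11-61 FREE]
Op 6: c = malloc(7) -> c = 11; heap: [0-4 FREE][5-10 ALLOC][11-17 ALLOC][18-61 FREE]
Op 7: d = malloc(17) -> d = 18; heap: [0-4 FREE][5-10 ALLOC][11-17 ALLOC][18-34 ALLOC][35-61 FREE]
Op 8: free(c) -> (freed c); heap: [0-4 FREE][5-10 ALLOC][11-17 FREE][18-34 ALLOC][35-61 FREE]
Op 9: free(b) -> (freed b); heap: [0-17 FREE][18-34 ALLOC][35-61 FREE]
Free blocks: [18 27] total_free=45 largest=27 -> 100*(45-27)/45 = 1800/45 = 40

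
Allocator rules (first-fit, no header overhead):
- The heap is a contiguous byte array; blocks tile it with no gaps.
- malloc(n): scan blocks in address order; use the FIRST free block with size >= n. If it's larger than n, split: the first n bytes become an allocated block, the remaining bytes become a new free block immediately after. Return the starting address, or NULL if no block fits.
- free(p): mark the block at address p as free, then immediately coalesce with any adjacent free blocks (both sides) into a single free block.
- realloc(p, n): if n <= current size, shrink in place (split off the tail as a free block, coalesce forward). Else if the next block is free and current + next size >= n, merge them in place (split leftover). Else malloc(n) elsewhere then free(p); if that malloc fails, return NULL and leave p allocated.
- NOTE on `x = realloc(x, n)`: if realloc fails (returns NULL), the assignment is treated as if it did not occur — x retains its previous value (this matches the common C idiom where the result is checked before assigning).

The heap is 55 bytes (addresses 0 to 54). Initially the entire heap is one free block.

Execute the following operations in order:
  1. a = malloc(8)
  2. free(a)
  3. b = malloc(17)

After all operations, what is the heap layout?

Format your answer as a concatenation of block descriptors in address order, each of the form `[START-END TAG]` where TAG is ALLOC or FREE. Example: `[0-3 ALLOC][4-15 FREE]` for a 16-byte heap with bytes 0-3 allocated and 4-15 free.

Op 1: a = malloc(8) -> a = 0; heap: [0-7 ALLOC][8-54 FREE]
Op 2: free(a) -> (freed a); heap: [0-54 FREE]
Op 3: b = malloc(17) -> b = 0; heap: [0-16 ALLOC][17-54 FREE]

Answer: [0-16 ALLOC][17-54 FREE]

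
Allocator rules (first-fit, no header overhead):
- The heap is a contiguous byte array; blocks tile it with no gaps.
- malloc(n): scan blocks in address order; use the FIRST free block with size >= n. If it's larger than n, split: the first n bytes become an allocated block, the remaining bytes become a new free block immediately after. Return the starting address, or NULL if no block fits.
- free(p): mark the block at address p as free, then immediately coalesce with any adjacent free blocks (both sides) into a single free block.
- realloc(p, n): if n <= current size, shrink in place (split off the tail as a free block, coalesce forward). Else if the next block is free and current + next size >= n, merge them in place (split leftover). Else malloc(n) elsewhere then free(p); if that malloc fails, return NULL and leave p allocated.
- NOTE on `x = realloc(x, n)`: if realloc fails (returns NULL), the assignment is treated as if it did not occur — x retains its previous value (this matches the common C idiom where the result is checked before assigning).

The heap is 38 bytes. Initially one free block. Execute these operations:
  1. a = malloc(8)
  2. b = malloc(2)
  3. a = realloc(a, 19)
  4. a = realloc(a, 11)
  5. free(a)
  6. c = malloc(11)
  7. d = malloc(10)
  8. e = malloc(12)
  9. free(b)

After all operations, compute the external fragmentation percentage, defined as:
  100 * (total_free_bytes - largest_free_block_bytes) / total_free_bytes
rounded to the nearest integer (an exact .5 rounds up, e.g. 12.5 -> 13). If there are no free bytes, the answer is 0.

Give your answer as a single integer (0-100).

Answer: 41

Derivation:
Op 1: a = malloc(8) -> a = 0; heap: [0-7 ALLOC][8-37 FREE]
Op 2: b = malloc(2) -> b = 8; heap: [0-7 ALLOC][8-9 ALLOC][10-37 FREE]
Op 3: a = realloc(a, 19) -> a = 10; heap: [0-7 FREE][8-9 ALLOC][10-28 ALLOC][29-37 FREE]
Op 4: a = realloc(a, 11) -> a = 10; heap: [0-7 FREE][8-9 ALLOC][10-20 ALLOC][21-37 FREE]
Op 5: free(a) -> (freed a); heap: [0-7 FREE][8-9 ALLOC][10-37 FREE]
Op 6: c = malloc(11) -> c = 10; heap: [0-7 FREE][8-9 ALLOC][10-20 ALLOC][21-37 FREE]
Op 7: d = malloc(10) -> d = 21; heap: [0-7 FREE][8-9 ALLOC][10-20 ALLOC][21-30 ALLOC][31-37 FREE]
Op 8: e = malloc(12) -> e = NULL; heap: [0-7 FREE][8-9 ALLOC][10-20 ALLOC][21-30 ALLOC][31-37 FREE]
Op 9: free(b) -> (freed b); heap: [0-9 FREE][10-20 ALLOC][21-30 ALLOC][31-37 FREE]
Free blocks: [10 7] total_free=17 largest=10 -> 100*(17-10)/17 = 700/17 ≈ 41.176 -> rounds to 41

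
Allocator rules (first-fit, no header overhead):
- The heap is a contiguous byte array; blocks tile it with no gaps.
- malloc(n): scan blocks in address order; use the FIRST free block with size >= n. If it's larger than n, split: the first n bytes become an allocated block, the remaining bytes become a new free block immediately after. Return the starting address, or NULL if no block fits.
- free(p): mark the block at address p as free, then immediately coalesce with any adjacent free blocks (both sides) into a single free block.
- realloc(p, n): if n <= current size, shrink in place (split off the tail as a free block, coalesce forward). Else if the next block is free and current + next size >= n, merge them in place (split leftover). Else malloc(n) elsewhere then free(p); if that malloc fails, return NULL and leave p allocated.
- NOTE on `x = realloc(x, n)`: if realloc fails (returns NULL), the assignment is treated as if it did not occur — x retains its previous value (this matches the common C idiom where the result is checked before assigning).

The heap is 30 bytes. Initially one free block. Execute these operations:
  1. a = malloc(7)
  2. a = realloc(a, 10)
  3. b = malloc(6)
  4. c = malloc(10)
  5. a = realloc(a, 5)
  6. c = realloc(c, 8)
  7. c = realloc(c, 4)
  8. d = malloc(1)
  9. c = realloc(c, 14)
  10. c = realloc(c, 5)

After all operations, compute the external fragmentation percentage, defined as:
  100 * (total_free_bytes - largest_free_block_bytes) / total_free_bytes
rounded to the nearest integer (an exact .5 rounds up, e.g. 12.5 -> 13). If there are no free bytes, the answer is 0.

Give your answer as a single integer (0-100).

Answer: 31

Derivation:
Op 1: a = malloc(7) -> a = 0; heap: [0-6 ALLOC][7-29 FREE]
Op 2: a = realloc(a, 10) -> a = 0; heap: [0-9 ALLOC][10-29 FREE]
Op 3: b = malloc(6) -> b = 10; heap: [0-9 ALLOC][10-15 ALLOC][16-29 FREE]
Op 4: c = malloc(10) -> c = 16; heap: [0-9 ALLOC][10-15 ALLOC][16-25 ALLOC][26-29 FREE]
Op 5: a = realloc(a, 5) -> a = 0; heap: [0-4 ALLOC][5-9 FREE][10-15 ALLOC][16-25 ALLOC][26-29 FREE]
Op 6: c = realloc(c, 8) -> c = 16; heap: [0-4 ALLOC][5-9 FREE][10-15 ALLOC][16-23 ALLOC][24-29 FREE]
Op 7: c = realloc(c, 4) -> c = 16; heap: [0-4 ALLOC][5-9 FREE][10-15 ALLOC][16-19 ALLOC][20-29 FREE]
Op 8: d = malloc(1) -> d = 5; heap: [0-4 ALLOC][5-5 ALLOC][6-9 FREE][10-15 ALLOC][16-19 ALLOC][20-29 FREE]
Op 9: c = realloc(c, 14) -> c = 16; heap: [0-4 ALLOC][5-5 ALLOC][6-9 FREE][10-15 ALLOC][16-29 ALLOC]
Op 10: c = realloc(c, 5) -> c = 16; heap: [0-4 ALLOC][5-5 ALLOC][6-9 FREE][10-15 ALLOC][16-20 ALLOC][21-29 FREE]
Free blocks: [4 9] total_free=13 largest=9 -> 100*(13-9)/13 = 400/13 ≈ 30.769 -> rounds to 31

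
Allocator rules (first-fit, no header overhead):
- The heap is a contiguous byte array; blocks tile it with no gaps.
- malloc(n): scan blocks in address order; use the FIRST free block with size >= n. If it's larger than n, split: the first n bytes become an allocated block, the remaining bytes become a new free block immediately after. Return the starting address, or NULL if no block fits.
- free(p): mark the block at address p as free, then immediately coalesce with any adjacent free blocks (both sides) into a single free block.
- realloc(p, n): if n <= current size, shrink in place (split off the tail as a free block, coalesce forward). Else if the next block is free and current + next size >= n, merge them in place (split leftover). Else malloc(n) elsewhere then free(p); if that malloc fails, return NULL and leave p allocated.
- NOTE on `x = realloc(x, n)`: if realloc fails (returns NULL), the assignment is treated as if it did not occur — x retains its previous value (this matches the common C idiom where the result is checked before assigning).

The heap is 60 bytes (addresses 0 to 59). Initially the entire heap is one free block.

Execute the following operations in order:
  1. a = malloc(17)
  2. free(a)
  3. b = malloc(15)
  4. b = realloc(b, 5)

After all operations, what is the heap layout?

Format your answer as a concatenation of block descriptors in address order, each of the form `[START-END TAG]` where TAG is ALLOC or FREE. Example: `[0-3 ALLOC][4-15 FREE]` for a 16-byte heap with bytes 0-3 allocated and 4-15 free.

Answer: [0-4 ALLOC][5-59 FREE]

Derivation:
Op 1: a = malloc(17) -> a = 0; heap: [0-16 ALLOC][17-59 FREE]
Op 2: free(a) -> (freed a); heap: [0-59 FREE]
Op 3: b = malloc(15) -> b = 0; heap: [0-14 ALLOC][15-59 FREE]
Op 4: b = realloc(b, 5) -> b = 0; heap: [0-4 ALLOC][5-59 FREE]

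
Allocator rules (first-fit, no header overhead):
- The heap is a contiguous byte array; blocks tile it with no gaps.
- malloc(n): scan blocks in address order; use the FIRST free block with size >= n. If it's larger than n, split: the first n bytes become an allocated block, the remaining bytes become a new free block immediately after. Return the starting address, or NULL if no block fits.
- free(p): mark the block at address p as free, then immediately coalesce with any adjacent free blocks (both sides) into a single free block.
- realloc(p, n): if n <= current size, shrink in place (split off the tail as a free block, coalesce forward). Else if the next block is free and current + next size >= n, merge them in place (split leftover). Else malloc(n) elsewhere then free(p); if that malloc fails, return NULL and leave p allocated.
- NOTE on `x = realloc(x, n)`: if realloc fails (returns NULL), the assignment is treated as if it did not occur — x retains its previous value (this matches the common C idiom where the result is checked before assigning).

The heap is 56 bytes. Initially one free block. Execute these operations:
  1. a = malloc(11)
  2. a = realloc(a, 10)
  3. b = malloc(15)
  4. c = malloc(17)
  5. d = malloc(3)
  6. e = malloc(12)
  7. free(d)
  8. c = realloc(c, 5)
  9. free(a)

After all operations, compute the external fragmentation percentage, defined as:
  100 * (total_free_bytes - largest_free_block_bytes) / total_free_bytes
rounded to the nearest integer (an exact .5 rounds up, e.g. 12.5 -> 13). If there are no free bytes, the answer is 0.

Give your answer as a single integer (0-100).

Answer: 28

Derivation:
Op 1: a = malloc(11) -> a = 0; heap: [0-10 ALLOC][11-55 FREE]
Op 2: a = realloc(a, 10) -> a = 0; heap: [0-9 ALLOC][10-55 FREE]
Op 3: b = malloc(15) -> b = 10; heap: [0-9 ALLOC][10-24 ALLOC][25-55 FREE]
Op 4: c = malloc(17) -> c = 25; heap: [0-9 ALLOC][10-24 ALLOC][25-41 ALLOC][42-55 FREE]
Op 5: d = malloc(3) -> d = 42; heap: [0-9 ALLOC][10-24 ALLOC][25-41 ALLOC][42-44 ALLOC][45-55 FREE]
Op 6: e = malloc(12) -> e = NULL; heap: [0-9 ALLOC][10-24 ALLOC][25-41 ALLOC][42-44 ALLOC][45-55 FREE]
Op 7: free(d) -> (freed d); heap: [0-9 ALLOC][10-24 ALLOC][25-41 ALLOC][42-55 FREE]
Op 8: c = realloc(c, 5) -> c = 25; heap: [0-9 ALLOC][10-24 ALLOC][25-29 ALLOC][30-55 FREE]
Op 9: free(a) -> (freed a); heap: [0-9 FREE][10-24 ALLOC][25-29 ALLOC][30-55 FREE]
Free blocks: [10 26] total_free=36 largest=26 -> 100*(36-26)/36 = 1000/36 ≈ 27.778 -> rounds to 28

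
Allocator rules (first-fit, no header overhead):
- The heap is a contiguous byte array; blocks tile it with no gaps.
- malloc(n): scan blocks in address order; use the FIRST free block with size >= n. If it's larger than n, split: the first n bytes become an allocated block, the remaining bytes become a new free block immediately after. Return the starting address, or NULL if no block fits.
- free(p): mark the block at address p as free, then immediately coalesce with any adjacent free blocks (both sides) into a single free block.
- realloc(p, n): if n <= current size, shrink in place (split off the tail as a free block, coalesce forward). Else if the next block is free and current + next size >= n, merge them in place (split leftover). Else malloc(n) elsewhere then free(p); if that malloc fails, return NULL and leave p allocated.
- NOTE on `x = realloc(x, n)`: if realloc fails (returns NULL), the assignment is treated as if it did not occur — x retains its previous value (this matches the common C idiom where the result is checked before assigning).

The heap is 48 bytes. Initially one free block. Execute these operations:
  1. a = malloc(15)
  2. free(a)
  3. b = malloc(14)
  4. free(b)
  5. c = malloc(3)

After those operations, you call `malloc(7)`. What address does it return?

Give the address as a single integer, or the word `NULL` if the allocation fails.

Op 1: a = malloc(15) -> a = 0; heap: [0-14 ALLOC][15-47 FREE]
Op 2: free(a) -> (freed a); heap: [0-47 FREE]
Op 3: b = malloc(14) -> b = 0; heap: [0-13 ALLOC][14-47 FREE]
Op 4: free(b) -> (freed b); heap: [0-47 FREE]
Op 5: c = malloc(3) -> c = 0; heap: [0-2 ALLOC][3-47 FREE]
malloc(7): first-fit scan over [0-2 ALLOC][3-47 FREE] -> 3

Answer: 3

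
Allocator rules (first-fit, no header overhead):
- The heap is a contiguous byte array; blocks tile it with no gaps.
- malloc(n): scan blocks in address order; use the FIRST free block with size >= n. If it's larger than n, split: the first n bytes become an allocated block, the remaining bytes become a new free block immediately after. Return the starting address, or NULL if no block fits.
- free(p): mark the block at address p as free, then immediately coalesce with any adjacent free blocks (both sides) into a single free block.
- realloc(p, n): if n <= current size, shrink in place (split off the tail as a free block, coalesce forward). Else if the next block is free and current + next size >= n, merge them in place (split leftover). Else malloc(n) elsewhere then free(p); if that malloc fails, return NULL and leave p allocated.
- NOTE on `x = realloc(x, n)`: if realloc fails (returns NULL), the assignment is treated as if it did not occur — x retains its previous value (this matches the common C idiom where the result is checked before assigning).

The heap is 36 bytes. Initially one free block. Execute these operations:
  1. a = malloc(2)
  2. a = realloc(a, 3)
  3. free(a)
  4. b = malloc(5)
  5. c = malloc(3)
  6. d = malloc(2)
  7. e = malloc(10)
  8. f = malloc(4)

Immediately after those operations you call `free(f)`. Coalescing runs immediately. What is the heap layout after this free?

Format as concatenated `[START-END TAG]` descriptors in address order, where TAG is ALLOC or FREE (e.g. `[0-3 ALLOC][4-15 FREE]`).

Op 1: a = malloc(2) -> a = 0; heap: [0-1 ALLOC][2-35 FREE]
Op 2: a = realloc(a, 3) -> a = 0; heap: [0-2 ALLOC][3-35 FREE]
Op 3: free(a) -> (freed a); heap: [0-35 FREE]
Op 4: b = malloc(5) -> b = 0; heap: [0-4 ALLOC][5-35 FREE]
Op 5: c = malloc(3) -> c = 5; heap: [0-4 ALLOC][5-7 ALLOC][8-35 FREE]
Op 6: d = malloc(2) -> d = 8; heap: [0-4 ALLOC][5-7 ALLOC][8-9 ALLOC][10-35 FREE]
Op 7: e = malloc(10) -> e = 10; heap: [0-4 ALLOC][5-7 ALLOC][8-9 ALLOC][10-19 ALLOC][20-35 FREE]
Op 8: f = malloc(4) -> f = 20; heap: [0-4 ALLOC][5-7 ALLOC][8-9 ALLOC][10-19 ALLOC][20-23 ALLOC][24-35 FREE]
free(f): f = 20 -> block [20-23 ALLOC]; mark free, coalesce with adjacent free neighbors -> [0-4 ALLOC][5-7 ALLOC][8-9 ALLOC][10-19 ALLOC][20-35 FREE]

Answer: [0-4 ALLOC][5-7 ALLOC][8-9 ALLOC][10-19 ALLOC][20-35 FREE]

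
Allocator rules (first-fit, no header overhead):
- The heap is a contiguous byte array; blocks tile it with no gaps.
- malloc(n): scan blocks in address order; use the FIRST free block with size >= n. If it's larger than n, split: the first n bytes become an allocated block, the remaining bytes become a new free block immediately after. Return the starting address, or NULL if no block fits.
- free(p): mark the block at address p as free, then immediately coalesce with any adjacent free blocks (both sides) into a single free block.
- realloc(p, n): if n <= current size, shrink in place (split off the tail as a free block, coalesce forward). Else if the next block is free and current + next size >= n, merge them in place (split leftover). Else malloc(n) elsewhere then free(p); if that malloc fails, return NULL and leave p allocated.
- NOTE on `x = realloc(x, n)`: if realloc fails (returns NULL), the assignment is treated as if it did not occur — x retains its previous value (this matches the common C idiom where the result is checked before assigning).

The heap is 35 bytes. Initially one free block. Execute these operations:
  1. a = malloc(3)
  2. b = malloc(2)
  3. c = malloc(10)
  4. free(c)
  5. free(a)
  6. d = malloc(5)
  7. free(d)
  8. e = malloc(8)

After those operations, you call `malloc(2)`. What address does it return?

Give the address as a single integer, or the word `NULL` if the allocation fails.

Answer: 0

Derivation:
Op 1: a = malloc(3) -> a = 0; heap: [0-2 ALLOC][3-34 FREE]
Op 2: b = malloc(2) -> b = 3; heap: [0-2 ALLOC][3-4 ALLOC][5-34 FREE]
Op 3: c = malloc(10) -> c = 5; heap: [0-2 ALLOC][3-4 ALLOC][5-14 ALLOC][15-34 FREE]
Op 4: free(c) -> (freed c); heap: [0-2 ALLOC][3-4 ALLOC][5-34 FREE]
Op 5: free(a) -> (freed a); heap: [0-2 FREE][3-4 ALLOC][5-34 FREE]
Op 6: d = malloc(5) -> d = 5; heap: [0-2 FREE][3-4 ALLOC][5-9 ALLOC][10-34 FREE]
Op 7: free(d) -> (freed d); heap: [0-2 FREE][3-4 ALLOC][5-34 FREE]
Op 8: e = malloc(8) -> e = 5; heap: [0-2 FREE][3-4 ALLOC][5-12 ALLOC][13-34 FREE]
malloc(2): first-fit scan over [0-2 FREE][3-4 ALLOC][5-12 ALLOC][13-34 FREE] -> 0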